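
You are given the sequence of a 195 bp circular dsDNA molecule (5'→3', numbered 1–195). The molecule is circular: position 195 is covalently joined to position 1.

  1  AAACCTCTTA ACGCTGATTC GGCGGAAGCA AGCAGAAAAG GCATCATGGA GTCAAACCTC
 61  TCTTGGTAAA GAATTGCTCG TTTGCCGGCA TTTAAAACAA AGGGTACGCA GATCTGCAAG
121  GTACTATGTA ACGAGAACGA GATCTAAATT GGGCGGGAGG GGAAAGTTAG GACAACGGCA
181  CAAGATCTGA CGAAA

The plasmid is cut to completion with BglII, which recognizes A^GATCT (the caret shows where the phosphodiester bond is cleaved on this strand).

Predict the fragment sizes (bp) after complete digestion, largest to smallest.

BglII sites (AGATCT) start at positions 110, 140, 183.
BglII cuts after the first base of each site, so after positions 110, 140, 183.
Circular molecule, 3 cuts → 3 fragments:
  111–140 → 30 bp
  141–183 → 43 bp
  184–195 then 1–110 → 12 + 110 = 122 bp
Sorted largest to smallest: 122, 43, 30 bp.

122, 43, 30 bp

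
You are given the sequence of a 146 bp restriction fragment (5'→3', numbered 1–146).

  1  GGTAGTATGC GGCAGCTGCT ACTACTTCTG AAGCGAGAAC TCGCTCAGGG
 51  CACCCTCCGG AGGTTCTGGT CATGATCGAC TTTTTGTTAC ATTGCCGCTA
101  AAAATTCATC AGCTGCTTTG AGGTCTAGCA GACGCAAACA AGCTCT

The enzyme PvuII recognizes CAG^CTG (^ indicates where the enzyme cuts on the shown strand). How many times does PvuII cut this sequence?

2

CAGCTG occurs starting at positions 13, 110.
PvuII cuts at 2 sites.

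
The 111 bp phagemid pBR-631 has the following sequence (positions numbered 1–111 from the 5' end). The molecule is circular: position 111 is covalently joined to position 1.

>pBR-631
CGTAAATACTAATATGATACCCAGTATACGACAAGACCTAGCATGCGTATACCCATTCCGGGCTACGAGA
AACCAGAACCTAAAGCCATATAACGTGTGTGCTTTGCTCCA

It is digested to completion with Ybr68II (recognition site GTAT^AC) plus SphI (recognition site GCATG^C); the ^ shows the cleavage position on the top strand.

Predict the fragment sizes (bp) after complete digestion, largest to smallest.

88, 18, 5 bp

Ybr68II sites (GTATAC) start at positions 24, 47.
Ybr68II cuts after base 4 of each site, so after positions 27, 50.
The SphI site (GCATGC) starts at position 41.
SphI cuts after base 5 of each site (before the last base), so after position 45.
Combined cut positions: 27, 45, 50.
Circular molecule, 3 cuts → 3 fragments:
  28–45 → 18 bp
  46–50 → 5 bp
  51–111 then 1–27 → 61 + 27 = 88 bp
Sorted largest to smallest: 88, 18, 5 bp.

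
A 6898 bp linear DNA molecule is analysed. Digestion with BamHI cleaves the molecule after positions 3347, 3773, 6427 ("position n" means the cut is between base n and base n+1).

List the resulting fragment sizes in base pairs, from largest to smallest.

Linear molecule, 3 cuts → 4 fragments:
  3347 − 0 = 3347 bp
  3773 − 3347 = 426 bp
  6427 − 3773 = 2654 bp
  6898 − 6427 = 471 bp
Sorted largest to smallest: 3347, 2654, 471, 426 bp.

3347, 2654, 471, 426 bp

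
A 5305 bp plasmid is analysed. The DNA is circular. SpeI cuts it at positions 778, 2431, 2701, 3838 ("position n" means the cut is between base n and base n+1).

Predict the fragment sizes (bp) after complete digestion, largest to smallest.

2245, 1653, 1137, 270 bp

Circular molecule, 4 cuts → 4 fragments:
  2431 − 778 = 1653 bp
  2701 − 2431 = 270 bp
  3838 − 2701 = 1137 bp
  wrap: 5305 − 3838 + 778 = 2245 bp
Sorted largest to smallest: 2245, 1653, 1137, 270 bp.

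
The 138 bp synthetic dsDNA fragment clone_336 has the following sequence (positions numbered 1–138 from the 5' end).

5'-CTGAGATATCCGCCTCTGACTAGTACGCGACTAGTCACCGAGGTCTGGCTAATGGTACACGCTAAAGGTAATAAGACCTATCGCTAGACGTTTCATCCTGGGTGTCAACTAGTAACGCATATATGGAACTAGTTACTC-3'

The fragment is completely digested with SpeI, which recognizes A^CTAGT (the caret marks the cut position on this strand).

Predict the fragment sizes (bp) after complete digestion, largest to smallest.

78, 20, 19, 11, 10 bp

SpeI sites (ACTAGT) start at positions 19, 30, 108, 128.
SpeI cuts after the first base of each site, so after positions 19, 30, 108, 128.
Linear molecule, 4 cuts → 5 fragments:
  1–19 → 19 bp
  20–30 → 11 bp
  31–108 → 78 bp
  109–128 → 20 bp
  129–138 → 10 bp
Sorted largest to smallest: 78, 20, 19, 11, 10 bp.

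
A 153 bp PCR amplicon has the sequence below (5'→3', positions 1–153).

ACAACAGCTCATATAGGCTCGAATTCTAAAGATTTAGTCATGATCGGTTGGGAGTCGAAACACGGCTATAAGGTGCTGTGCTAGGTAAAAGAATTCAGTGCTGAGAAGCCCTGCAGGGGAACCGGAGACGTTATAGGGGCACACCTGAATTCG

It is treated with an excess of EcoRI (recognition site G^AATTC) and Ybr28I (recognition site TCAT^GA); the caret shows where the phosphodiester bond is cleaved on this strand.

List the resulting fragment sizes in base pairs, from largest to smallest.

EcoRI sites (GAATTC) start at positions 21, 91, 147.
EcoRI cuts after the first base of each site, so after positions 21, 91, 147.
The Ybr28I site (TCATGA) starts at position 38.
Ybr28I cuts after base 4 of each site, so after position 41.
Combined cut positions: 21, 41, 91, 147.
Linear molecule, 4 cuts → 5 fragments:
  1–21 → 21 bp
  22–41 → 20 bp
  42–91 → 50 bp
  92–147 → 56 bp
  148–153 → 6 bp
Sorted largest to smallest: 56, 50, 21, 20, 6 bp.

56, 50, 21, 20, 6 bp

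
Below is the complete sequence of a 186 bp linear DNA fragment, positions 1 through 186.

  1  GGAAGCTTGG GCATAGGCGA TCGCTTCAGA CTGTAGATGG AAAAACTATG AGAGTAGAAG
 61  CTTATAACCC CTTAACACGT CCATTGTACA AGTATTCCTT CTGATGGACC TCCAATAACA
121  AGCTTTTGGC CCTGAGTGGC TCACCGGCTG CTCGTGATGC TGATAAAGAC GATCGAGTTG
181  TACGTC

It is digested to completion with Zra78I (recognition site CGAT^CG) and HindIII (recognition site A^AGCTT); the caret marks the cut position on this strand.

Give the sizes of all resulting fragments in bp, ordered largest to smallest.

62, 53, 37, 18, 13, 3 bp

Zra78I sites (CGATCG) start at positions 18, 170.
Zra78I cuts after base 4 of each site, so after positions 21, 173.
HindIII sites (AAGCTT) start at positions 3, 58, 120.
HindIII cuts after the first base of each site, so after positions 3, 58, 120.
Combined cut positions: 3, 21, 58, 120, 173.
Linear molecule, 5 cuts → 6 fragments:
  1–3 → 3 bp
  4–21 → 18 bp
  22–58 → 37 bp
  59–120 → 62 bp
  121–173 → 53 bp
  174–186 → 13 bp
Sorted largest to smallest: 62, 53, 37, 18, 13, 3 bp.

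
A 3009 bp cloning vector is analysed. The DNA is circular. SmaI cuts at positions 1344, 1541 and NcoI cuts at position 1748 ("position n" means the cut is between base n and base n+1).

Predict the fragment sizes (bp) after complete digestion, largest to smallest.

Combined cut positions (sorted): 1344, 1541, 1748.
Circular molecule, 3 cuts → 3 fragments:
  1541 − 1344 = 197 bp
  1748 − 1541 = 207 bp
  wrap: 3009 − 1748 + 1344 = 2605 bp
Sorted largest to smallest: 2605, 207, 197 bp.

2605, 207, 197 bp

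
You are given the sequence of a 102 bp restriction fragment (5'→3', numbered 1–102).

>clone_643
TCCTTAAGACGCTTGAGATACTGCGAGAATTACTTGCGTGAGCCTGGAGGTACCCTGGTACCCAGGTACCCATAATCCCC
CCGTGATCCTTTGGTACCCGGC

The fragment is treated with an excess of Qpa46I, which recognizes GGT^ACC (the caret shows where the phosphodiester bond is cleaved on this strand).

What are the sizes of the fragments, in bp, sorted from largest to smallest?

Qpa46I sites (GGTACC) start at positions 49, 57, 65, 93.
Qpa46I cuts after base 3 of each site, so after positions 51, 59, 67, 95.
Linear molecule, 4 cuts → 5 fragments:
  1–51 → 51 bp
  52–59 → 8 bp
  60–67 → 8 bp
  68–95 → 28 bp
  96–102 → 7 bp
Sorted largest to smallest: 51, 28, 8, 8, 7 bp.

51, 28, 8, 8, 7 bp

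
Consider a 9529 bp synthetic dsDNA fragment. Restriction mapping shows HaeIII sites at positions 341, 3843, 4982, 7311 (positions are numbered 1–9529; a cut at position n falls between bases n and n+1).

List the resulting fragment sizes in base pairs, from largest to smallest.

3502, 2329, 2218, 1139, 341 bp

Linear molecule, 4 cuts → 5 fragments:
  341 − 0 = 341 bp
  3843 − 341 = 3502 bp
  4982 − 3843 = 1139 bp
  7311 − 4982 = 2329 bp
  9529 − 7311 = 2218 bp
Sorted largest to smallest: 3502, 2329, 2218, 1139, 341 bp.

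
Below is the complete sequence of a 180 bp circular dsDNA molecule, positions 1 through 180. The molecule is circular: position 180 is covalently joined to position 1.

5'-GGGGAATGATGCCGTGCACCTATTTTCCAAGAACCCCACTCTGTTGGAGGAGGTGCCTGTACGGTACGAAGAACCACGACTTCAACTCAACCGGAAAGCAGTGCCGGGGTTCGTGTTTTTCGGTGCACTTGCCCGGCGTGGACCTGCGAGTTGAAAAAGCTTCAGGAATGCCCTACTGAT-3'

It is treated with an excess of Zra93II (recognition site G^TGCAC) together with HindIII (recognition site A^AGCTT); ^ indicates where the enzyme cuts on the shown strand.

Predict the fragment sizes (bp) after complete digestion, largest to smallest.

Zra93II sites (GTGCAC) start at positions 14, 123.
Zra93II cuts after the first base of each site, so after positions 14, 123.
The HindIII site (AAGCTT) starts at position 157.
HindIII cuts after the first base of each site, so after position 157.
Combined cut positions: 14, 123, 157.
Circular molecule, 3 cuts → 3 fragments:
  15–123 → 109 bp
  124–157 → 34 bp
  158–180 then 1–14 → 23 + 14 = 37 bp
Sorted largest to smallest: 109, 37, 34 bp.

109, 37, 34 bp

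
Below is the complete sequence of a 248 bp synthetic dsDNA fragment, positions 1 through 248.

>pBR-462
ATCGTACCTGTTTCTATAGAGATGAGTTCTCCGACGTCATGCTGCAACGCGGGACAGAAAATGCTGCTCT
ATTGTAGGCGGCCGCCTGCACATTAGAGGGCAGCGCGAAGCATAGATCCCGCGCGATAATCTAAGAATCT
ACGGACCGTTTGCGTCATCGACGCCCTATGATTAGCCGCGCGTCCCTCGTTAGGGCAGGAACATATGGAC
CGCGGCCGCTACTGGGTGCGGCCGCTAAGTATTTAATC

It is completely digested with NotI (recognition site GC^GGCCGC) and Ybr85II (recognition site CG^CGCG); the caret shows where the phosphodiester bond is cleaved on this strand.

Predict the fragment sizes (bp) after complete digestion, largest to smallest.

NotI sites (GCGGCCGC) start at positions 78, 212, 228.
NotI cuts after base 2 of each site, so after positions 79, 213, 229.
Ybr85II sites (CGCGCG) start at positions 120, 177.
Ybr85II cuts after base 2 of each site, so after positions 121, 178.
Combined cut positions: 79, 121, 178, 213, 229.
Linear molecule, 5 cuts → 6 fragments:
  1–79 → 79 bp
  80–121 → 42 bp
  122–178 → 57 bp
  179–213 → 35 bp
  214–229 → 16 bp
  230–248 → 19 bp
Sorted largest to smallest: 79, 57, 42, 35, 19, 16 bp.

79, 57, 42, 35, 19, 16 bp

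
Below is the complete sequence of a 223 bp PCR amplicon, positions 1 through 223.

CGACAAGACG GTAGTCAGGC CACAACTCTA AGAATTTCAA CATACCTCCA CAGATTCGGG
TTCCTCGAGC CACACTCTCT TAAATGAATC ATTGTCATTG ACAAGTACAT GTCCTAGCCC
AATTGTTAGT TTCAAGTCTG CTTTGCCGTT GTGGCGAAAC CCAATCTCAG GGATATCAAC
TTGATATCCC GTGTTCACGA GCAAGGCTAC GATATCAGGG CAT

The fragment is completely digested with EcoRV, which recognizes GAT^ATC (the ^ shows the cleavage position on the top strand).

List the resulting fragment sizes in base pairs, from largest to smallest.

174, 28, 11, 10 bp

EcoRV sites (GATATC) start at positions 172, 183, 211.
EcoRV cuts after base 3 of each site, so after positions 174, 185, 213.
Linear molecule, 3 cuts → 4 fragments:
  1–174 → 174 bp
  175–185 → 11 bp
  186–213 → 28 bp
  214–223 → 10 bp
Sorted largest to smallest: 174, 28, 11, 10 bp.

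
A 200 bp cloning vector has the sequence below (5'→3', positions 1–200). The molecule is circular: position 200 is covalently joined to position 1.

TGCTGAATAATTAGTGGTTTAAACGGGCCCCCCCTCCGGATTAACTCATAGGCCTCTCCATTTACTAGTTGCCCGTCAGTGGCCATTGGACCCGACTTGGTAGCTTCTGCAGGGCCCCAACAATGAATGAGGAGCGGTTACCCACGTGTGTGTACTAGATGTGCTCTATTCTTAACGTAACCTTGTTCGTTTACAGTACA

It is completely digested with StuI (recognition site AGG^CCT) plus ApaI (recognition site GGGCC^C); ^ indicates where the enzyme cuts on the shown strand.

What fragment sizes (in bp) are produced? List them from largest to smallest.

113, 64, 23 bp

The StuI site (AGGCCT) starts at position 50.
StuI cuts after base 3 of each site, so after position 52.
ApaI sites (GGGCCC) start at positions 25, 112.
ApaI cuts after base 5 of each site (before the last base), so after positions 29, 116.
Combined cut positions: 29, 52, 116.
Circular molecule, 3 cuts → 3 fragments:
  30–52 → 23 bp
  53–116 → 64 bp
  117–200 then 1–29 → 84 + 29 = 113 bp
Sorted largest to smallest: 113, 64, 23 bp.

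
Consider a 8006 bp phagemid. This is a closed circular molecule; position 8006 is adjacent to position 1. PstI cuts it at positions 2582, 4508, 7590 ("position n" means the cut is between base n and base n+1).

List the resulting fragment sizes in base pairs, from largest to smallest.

Circular molecule, 3 cuts → 3 fragments:
  4508 − 2582 = 1926 bp
  7590 − 4508 = 3082 bp
  wrap: 8006 − 7590 + 2582 = 2998 bp
Sorted largest to smallest: 3082, 2998, 1926 bp.

3082, 2998, 1926 bp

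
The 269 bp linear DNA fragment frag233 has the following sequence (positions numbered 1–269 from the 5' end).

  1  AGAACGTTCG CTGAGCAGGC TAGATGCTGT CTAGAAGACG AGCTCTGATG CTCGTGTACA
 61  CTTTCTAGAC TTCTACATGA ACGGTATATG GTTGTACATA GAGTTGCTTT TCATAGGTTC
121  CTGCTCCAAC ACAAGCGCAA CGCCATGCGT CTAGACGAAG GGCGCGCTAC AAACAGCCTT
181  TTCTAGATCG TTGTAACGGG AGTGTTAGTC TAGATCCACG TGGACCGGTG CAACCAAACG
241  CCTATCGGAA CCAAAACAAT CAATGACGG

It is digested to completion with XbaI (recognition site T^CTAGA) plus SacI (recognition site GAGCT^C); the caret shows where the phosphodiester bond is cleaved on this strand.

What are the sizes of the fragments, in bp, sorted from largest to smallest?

86, 60, 32, 30, 27, 20, 14 bp

XbaI sites (TCTAGA) start at positions 30, 64, 150, 182, 209.
XbaI cuts after the first base of each site, so after positions 30, 64, 150, 182, 209.
The SacI site (GAGCTC) starts at position 40.
SacI cuts after base 5 of each site (before the last base), so after position 44.
Combined cut positions: 30, 44, 64, 150, 182, 209.
Linear molecule, 6 cuts → 7 fragments:
  1–30 → 30 bp
  31–44 → 14 bp
  45–64 → 20 bp
  65–150 → 86 bp
  151–182 → 32 bp
  183–209 → 27 bp
  210–269 → 60 bp
Sorted largest to smallest: 86, 60, 32, 30, 27, 20, 14 bp.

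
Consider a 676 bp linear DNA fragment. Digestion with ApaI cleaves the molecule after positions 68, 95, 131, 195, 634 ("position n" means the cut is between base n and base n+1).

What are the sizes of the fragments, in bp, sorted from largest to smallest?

Linear molecule, 5 cuts → 6 fragments:
  68 − 0 = 68 bp
  95 − 68 = 27 bp
  131 − 95 = 36 bp
  195 − 131 = 64 bp
  634 − 195 = 439 bp
  676 − 634 = 42 bp
Sorted largest to smallest: 439, 68, 64, 42, 36, 27 bp.

439, 68, 64, 42, 36, 27 bp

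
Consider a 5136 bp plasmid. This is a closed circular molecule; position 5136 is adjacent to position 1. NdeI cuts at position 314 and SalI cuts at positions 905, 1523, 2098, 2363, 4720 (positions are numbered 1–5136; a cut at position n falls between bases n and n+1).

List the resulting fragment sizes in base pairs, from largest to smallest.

2357, 730, 618, 591, 575, 265 bp

Combined cut positions (sorted): 314, 905, 1523, 2098, 2363, 4720.
Circular molecule, 6 cuts → 6 fragments:
  905 − 314 = 591 bp
  1523 − 905 = 618 bp
  2098 − 1523 = 575 bp
  2363 − 2098 = 265 bp
  4720 − 2363 = 2357 bp
  wrap: 5136 − 4720 + 314 = 730 bp
Sorted largest to smallest: 2357, 730, 618, 591, 575, 265 bp.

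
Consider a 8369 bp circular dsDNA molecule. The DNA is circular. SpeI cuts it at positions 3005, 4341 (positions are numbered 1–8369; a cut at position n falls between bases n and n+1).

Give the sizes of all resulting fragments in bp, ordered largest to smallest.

7033, 1336 bp

Circular molecule, 2 cuts → 2 fragments:
  4341 − 3005 = 1336 bp
  wrap: 8369 − 4341 + 3005 = 7033 bp
Sorted largest to smallest: 7033, 1336 bp.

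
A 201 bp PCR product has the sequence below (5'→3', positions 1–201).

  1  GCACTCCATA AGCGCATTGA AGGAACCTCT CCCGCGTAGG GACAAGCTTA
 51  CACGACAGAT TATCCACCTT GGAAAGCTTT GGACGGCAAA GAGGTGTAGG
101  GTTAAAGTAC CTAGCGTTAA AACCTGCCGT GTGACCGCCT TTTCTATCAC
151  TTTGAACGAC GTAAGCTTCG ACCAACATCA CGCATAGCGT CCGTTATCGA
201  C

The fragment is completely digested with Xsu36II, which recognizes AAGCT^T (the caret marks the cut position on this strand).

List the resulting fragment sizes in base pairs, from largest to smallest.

Xsu36II sites (AAGCTT) start at positions 44, 74, 163.
Xsu36II cuts after base 5 of each site (before the last base), so after positions 48, 78, 167.
Linear molecule, 3 cuts → 4 fragments:
  1–48 → 48 bp
  49–78 → 30 bp
  79–167 → 89 bp
  168–201 → 34 bp
Sorted largest to smallest: 89, 48, 34, 30 bp.

89, 48, 34, 30 bp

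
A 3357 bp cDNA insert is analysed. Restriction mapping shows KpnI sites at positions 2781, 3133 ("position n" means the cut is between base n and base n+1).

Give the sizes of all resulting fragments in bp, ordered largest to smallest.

Linear molecule, 2 cuts → 3 fragments:
  2781 − 0 = 2781 bp
  3133 − 2781 = 352 bp
  3357 − 3133 = 224 bp
Sorted largest to smallest: 2781, 352, 224 bp.

2781, 352, 224 bp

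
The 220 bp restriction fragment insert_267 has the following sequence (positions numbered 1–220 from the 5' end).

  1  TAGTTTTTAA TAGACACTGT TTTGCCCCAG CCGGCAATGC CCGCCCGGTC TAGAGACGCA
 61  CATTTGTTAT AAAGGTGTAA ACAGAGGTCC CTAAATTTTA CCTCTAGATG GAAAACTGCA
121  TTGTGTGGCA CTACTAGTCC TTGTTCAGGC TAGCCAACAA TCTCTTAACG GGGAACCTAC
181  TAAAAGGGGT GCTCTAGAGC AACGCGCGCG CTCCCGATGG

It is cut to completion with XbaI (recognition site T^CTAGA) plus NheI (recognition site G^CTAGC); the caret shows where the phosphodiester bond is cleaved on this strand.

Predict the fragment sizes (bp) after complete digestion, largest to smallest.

54, 49, 46, 44, 27 bp

XbaI sites (TCTAGA) start at positions 49, 103, 193.
XbaI cuts after the first base of each site, so after positions 49, 103, 193.
The NheI site (GCTAGC) starts at position 149.
NheI cuts after the first base of each site, so after position 149.
Combined cut positions: 49, 103, 149, 193.
Linear molecule, 4 cuts → 5 fragments:
  1–49 → 49 bp
  50–103 → 54 bp
  104–149 → 46 bp
  150–193 → 44 bp
  194–220 → 27 bp
Sorted largest to smallest: 54, 49, 46, 44, 27 bp.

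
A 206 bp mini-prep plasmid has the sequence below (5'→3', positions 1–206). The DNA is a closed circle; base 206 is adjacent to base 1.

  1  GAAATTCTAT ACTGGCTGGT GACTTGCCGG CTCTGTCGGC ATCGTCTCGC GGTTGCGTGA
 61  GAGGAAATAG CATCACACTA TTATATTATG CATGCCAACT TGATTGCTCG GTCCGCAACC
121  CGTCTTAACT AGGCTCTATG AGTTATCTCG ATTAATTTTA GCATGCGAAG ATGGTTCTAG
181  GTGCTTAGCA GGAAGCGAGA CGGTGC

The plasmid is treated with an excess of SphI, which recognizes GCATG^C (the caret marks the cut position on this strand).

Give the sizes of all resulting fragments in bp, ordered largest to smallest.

SphI sites (GCATGC) start at positions 90, 161.
SphI cuts after base 5 of each site (before the last base), so after positions 94, 165.
Circular molecule, 2 cuts → 2 fragments:
  95–165 → 71 bp
  166–206 then 1–94 → 41 + 94 = 135 bp
Sorted largest to smallest: 135, 71 bp.

135, 71 bp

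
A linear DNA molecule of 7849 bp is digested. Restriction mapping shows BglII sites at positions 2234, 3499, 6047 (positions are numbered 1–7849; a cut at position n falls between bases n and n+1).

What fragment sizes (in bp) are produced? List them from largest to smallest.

Linear molecule, 3 cuts → 4 fragments:
  2234 − 0 = 2234 bp
  3499 − 2234 = 1265 bp
  6047 − 3499 = 2548 bp
  7849 − 6047 = 1802 bp
Sorted largest to smallest: 2548, 2234, 1802, 1265 bp.

2548, 2234, 1802, 1265 bp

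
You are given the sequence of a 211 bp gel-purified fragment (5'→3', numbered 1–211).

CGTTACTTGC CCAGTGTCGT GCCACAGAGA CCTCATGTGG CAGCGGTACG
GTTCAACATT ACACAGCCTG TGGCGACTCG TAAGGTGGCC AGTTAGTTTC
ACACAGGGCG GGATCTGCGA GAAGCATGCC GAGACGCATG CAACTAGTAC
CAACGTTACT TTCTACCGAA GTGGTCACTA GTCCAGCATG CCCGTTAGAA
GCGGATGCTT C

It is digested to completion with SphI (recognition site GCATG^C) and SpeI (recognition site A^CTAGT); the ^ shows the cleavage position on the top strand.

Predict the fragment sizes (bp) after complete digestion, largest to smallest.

128, 34, 21, 13, 12, 3 bp

SphI sites (GCATGC) start at positions 124, 136, 186.
SphI cuts after base 5 of each site (before the last base), so after positions 128, 140, 190.
SpeI sites (ACTAGT) start at positions 143, 177.
SpeI cuts after the first base of each site, so after positions 143, 177.
Combined cut positions: 128, 140, 143, 177, 190.
Linear molecule, 5 cuts → 6 fragments:
  1–128 → 128 bp
  129–140 → 12 bp
  141–143 → 3 bp
  144–177 → 34 bp
  178–190 → 13 bp
  191–211 → 21 bp
Sorted largest to smallest: 128, 34, 21, 13, 12, 3 bp.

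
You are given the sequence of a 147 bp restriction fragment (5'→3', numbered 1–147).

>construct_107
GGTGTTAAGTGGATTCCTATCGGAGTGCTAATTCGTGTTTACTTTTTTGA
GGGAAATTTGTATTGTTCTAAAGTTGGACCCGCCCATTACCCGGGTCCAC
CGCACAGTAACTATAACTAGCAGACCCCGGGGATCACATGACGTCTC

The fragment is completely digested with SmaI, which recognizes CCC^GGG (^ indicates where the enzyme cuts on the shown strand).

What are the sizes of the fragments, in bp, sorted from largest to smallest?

92, 36, 19 bp

SmaI sites (CCCGGG) start at positions 90, 126.
SmaI cuts after base 3 of each site, so after positions 92, 128.
Linear molecule, 2 cuts → 3 fragments:
  1–92 → 92 bp
  93–128 → 36 bp
  129–147 → 19 bp
Sorted largest to smallest: 92, 36, 19 bp.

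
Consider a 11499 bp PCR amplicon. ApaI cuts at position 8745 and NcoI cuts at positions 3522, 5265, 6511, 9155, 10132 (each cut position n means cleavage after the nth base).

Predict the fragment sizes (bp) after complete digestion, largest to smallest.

Combined cut positions (sorted): 3522, 5265, 6511, 8745, 9155, 10132.
Linear molecule, 6 cuts → 7 fragments:
  3522 − 0 = 3522 bp
  5265 − 3522 = 1743 bp
  6511 − 5265 = 1246 bp
  8745 − 6511 = 2234 bp
  9155 − 8745 = 410 bp
  10132 − 9155 = 977 bp
  11499 − 10132 = 1367 bp
Sorted largest to smallest: 3522, 2234, 1743, 1367, 1246, 977, 410 bp.

3522, 2234, 1743, 1367, 1246, 977, 410 bp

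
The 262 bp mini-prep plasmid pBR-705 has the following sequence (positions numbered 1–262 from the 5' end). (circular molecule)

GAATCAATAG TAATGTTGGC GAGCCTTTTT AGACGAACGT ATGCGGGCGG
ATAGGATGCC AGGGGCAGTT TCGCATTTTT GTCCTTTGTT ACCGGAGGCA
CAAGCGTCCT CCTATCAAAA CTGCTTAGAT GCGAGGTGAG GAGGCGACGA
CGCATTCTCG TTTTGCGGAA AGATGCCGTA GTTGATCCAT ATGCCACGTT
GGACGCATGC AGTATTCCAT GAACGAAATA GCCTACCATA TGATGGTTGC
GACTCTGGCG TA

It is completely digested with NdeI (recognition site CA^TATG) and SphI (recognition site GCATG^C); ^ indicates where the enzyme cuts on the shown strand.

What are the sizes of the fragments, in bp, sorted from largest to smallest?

213, 29, 20 bp

NdeI sites (CATATG) start at positions 188, 237.
NdeI cuts after base 2 of each site, so after positions 189, 238.
The SphI site (GCATGC) starts at position 205.
SphI cuts after base 5 of each site (before the last base), so after position 209.
Combined cut positions: 189, 209, 238.
Circular molecule, 3 cuts → 3 fragments:
  190–209 → 20 bp
  210–238 → 29 bp
  239–262 then 1–189 → 24 + 189 = 213 bp
Sorted largest to smallest: 213, 29, 20 bp.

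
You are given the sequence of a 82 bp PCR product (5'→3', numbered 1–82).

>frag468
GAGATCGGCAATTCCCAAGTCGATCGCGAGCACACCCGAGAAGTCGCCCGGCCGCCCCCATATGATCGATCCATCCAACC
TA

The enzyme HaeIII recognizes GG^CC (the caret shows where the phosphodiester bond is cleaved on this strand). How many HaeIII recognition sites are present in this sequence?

GGCC occurs starting at position 50.
HaeIII cuts at 1 site.

1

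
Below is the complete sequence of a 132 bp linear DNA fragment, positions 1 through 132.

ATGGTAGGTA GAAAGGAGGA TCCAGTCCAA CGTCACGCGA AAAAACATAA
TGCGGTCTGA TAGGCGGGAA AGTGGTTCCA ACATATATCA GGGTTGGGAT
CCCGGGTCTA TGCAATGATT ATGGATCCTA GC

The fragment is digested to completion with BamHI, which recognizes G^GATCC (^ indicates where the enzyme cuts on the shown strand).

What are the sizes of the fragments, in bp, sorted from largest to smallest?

79, 26, 18, 9 bp

BamHI sites (GGATCC) start at positions 18, 97, 123.
BamHI cuts after the first base of each site, so after positions 18, 97, 123.
Linear molecule, 3 cuts → 4 fragments:
  1–18 → 18 bp
  19–97 → 79 bp
  98–123 → 26 bp
  124–132 → 9 bp
Sorted largest to smallest: 79, 26, 18, 9 bp.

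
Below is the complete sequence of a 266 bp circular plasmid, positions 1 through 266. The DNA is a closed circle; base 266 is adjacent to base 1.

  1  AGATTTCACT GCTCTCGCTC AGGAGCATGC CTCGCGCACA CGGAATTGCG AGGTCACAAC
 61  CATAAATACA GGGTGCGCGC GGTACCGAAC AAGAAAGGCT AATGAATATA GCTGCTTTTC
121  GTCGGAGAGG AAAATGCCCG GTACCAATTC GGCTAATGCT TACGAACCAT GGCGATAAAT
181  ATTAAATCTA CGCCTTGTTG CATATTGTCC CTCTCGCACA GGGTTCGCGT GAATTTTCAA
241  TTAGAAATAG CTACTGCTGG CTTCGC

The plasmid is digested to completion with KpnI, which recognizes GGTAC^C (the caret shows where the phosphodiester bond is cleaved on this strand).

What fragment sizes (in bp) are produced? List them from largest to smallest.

KpnI sites (GGTACC) start at positions 81, 140.
KpnI cuts after base 5 of each site (before the last base), so after positions 85, 144.
Circular molecule, 2 cuts → 2 fragments:
  86–144 → 59 bp
  145–266 then 1–85 → 122 + 85 = 207 bp
Sorted largest to smallest: 207, 59 bp.

207, 59 bp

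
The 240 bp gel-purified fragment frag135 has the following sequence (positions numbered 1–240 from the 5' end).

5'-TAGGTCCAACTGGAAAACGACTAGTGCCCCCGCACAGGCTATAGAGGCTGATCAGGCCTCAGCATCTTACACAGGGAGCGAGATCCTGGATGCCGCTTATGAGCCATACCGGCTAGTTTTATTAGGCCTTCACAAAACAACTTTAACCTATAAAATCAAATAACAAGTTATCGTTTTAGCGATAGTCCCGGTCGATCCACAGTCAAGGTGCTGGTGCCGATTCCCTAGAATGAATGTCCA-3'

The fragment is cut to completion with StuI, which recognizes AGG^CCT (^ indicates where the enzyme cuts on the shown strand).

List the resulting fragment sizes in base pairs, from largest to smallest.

StuI sites (AGGCCT) start at positions 54, 124.
StuI cuts after base 3 of each site, so after positions 56, 126.
Linear molecule, 2 cuts → 3 fragments:
  1–56 → 56 bp
  57–126 → 70 bp
  127–240 → 114 bp
Sorted largest to smallest: 114, 70, 56 bp.

114, 70, 56 bp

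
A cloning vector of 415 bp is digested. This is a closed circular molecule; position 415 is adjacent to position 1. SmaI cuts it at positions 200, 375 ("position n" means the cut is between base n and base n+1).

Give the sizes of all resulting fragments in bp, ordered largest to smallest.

Circular molecule, 2 cuts → 2 fragments:
  375 − 200 = 175 bp
  wrap: 415 − 375 + 200 = 240 bp
Sorted largest to smallest: 240, 175 bp.

240, 175 bp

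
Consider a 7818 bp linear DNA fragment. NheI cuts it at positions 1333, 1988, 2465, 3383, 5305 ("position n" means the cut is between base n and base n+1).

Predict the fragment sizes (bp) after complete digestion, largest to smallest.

Linear molecule, 5 cuts → 6 fragments:
  1333 − 0 = 1333 bp
  1988 − 1333 = 655 bp
  2465 − 1988 = 477 bp
  3383 − 2465 = 918 bp
  5305 − 3383 = 1922 bp
  7818 − 5305 = 2513 bp
Sorted largest to smallest: 2513, 1922, 1333, 918, 655, 477 bp.

2513, 1922, 1333, 918, 655, 477 bp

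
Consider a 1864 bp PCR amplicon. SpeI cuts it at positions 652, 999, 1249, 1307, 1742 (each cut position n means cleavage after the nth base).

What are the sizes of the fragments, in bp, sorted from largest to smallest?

652, 435, 347, 250, 122, 58 bp

Linear molecule, 5 cuts → 6 fragments:
  652 − 0 = 652 bp
  999 − 652 = 347 bp
  1249 − 999 = 250 bp
  1307 − 1249 = 58 bp
  1742 − 1307 = 435 bp
  1864 − 1742 = 122 bp
Sorted largest to smallest: 652, 435, 347, 250, 122, 58 bp.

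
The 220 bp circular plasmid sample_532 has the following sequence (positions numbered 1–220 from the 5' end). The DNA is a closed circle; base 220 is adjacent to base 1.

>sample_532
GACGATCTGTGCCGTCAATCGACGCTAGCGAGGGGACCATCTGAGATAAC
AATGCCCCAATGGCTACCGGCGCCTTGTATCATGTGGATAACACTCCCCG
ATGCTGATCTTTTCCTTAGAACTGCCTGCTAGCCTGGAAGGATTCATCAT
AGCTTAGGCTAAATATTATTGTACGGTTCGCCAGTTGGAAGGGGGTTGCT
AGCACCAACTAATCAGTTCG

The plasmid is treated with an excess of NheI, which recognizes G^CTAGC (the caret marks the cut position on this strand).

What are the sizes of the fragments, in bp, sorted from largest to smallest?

104, 70, 46 bp

NheI sites (GCTAGC) start at positions 24, 128, 198.
NheI cuts after the first base of each site, so after positions 24, 128, 198.
Circular molecule, 3 cuts → 3 fragments:
  25–128 → 104 bp
  129–198 → 70 bp
  199–220 then 1–24 → 22 + 24 = 46 bp
Sorted largest to smallest: 104, 70, 46 bp.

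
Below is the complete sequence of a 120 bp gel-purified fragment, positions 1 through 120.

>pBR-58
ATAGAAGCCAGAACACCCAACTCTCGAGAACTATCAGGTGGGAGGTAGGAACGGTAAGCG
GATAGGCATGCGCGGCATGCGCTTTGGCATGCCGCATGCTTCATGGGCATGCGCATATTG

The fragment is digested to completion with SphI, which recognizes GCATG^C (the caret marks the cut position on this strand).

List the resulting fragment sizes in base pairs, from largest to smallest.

SphI sites (GCATGC) start at positions 66, 75, 87, 94, 107.
SphI cuts after base 5 of each site (before the last base), so after positions 70, 79, 91, 98, 111.
Linear molecule, 5 cuts → 6 fragments:
  1–70 → 70 bp
  71–79 → 9 bp
  80–91 → 12 bp
  92–98 → 7 bp
  99–111 → 13 bp
  112–120 → 9 bp
Sorted largest to smallest: 70, 13, 12, 9, 9, 7 bp.

70, 13, 12, 9, 9, 7 bp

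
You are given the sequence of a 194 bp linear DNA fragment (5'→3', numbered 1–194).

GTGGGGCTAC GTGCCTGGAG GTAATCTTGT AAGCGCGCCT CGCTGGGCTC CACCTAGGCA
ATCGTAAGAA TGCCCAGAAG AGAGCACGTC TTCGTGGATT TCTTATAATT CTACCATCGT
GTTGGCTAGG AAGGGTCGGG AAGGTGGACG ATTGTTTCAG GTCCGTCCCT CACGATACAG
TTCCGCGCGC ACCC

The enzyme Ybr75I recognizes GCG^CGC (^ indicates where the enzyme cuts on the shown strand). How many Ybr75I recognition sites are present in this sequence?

2

GCGCGC occurs starting at positions 33, 185.
Ybr75I cuts at 2 sites.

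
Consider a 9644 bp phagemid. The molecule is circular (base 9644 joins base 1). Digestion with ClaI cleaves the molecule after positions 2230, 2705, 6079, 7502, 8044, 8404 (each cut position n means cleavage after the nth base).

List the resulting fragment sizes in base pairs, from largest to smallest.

3470, 3374, 1423, 542, 475, 360 bp

Circular molecule, 6 cuts → 6 fragments:
  2705 − 2230 = 475 bp
  6079 − 2705 = 3374 bp
  7502 − 6079 = 1423 bp
  8044 − 7502 = 542 bp
  8404 − 8044 = 360 bp
  wrap: 9644 − 8404 + 2230 = 3470 bp
Sorted largest to smallest: 3470, 3374, 1423, 542, 475, 360 bp.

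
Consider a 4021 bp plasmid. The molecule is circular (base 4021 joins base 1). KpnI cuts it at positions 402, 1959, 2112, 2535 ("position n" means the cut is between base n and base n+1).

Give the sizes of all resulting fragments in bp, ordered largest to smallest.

1888, 1557, 423, 153 bp

Circular molecule, 4 cuts → 4 fragments:
  1959 − 402 = 1557 bp
  2112 − 1959 = 153 bp
  2535 − 2112 = 423 bp
  wrap: 4021 − 2535 + 402 = 1888 bp
Sorted largest to smallest: 1888, 1557, 423, 153 bp.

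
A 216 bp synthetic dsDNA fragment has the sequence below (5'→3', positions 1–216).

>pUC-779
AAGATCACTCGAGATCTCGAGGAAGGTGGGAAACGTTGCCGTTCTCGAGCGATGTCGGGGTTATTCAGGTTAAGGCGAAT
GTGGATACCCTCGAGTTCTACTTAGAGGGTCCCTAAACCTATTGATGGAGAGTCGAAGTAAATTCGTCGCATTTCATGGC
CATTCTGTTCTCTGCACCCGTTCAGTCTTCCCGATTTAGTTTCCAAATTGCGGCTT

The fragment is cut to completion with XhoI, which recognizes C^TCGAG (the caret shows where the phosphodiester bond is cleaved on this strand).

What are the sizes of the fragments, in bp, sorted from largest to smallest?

XhoI sites (CTCGAG) start at positions 8, 16, 44, 90.
XhoI cuts after the first base of each site, so after positions 8, 16, 44, 90.
Linear molecule, 4 cuts → 5 fragments:
  1–8 → 8 bp
  9–16 → 8 bp
  17–44 → 28 bp
  45–90 → 46 bp
  91–216 → 126 bp
Sorted largest to smallest: 126, 46, 28, 8, 8 bp.

126, 46, 28, 8, 8 bp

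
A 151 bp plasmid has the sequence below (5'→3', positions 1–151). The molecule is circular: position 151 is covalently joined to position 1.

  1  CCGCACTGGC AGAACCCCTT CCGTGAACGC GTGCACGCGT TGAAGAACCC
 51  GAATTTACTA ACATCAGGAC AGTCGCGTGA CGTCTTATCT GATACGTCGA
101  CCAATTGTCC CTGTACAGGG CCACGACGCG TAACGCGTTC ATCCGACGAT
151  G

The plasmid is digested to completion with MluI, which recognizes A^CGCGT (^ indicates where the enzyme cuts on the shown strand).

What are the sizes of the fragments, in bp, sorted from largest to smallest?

91, 45, 8, 7 bp

MluI sites (ACGCGT) start at positions 27, 35, 126, 133.
MluI cuts after the first base of each site, so after positions 27, 35, 126, 133.
Circular molecule, 4 cuts → 4 fragments:
  28–35 → 8 bp
  36–126 → 91 bp
  127–133 → 7 bp
  134–151 then 1–27 → 18 + 27 = 45 bp
Sorted largest to smallest: 91, 45, 8, 7 bp.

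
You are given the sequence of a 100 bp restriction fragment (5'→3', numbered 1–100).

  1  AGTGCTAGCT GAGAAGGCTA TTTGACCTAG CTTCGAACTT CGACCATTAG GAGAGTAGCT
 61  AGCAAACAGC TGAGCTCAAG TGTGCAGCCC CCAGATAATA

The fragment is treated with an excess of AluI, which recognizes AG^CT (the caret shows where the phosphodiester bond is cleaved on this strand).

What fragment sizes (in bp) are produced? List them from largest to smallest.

AluI sites (AGCT) start at positions 7, 29, 57, 68, 73.
AluI cuts after base 2 of each site, so after positions 8, 30, 58, 69, 74.
Linear molecule, 5 cuts → 6 fragments:
  1–8 → 8 bp
  9–30 → 22 bp
  31–58 → 28 bp
  59–69 → 11 bp
  70–74 → 5 bp
  75–100 → 26 bp
Sorted largest to smallest: 28, 26, 22, 11, 8, 5 bp.

28, 26, 22, 11, 8, 5 bp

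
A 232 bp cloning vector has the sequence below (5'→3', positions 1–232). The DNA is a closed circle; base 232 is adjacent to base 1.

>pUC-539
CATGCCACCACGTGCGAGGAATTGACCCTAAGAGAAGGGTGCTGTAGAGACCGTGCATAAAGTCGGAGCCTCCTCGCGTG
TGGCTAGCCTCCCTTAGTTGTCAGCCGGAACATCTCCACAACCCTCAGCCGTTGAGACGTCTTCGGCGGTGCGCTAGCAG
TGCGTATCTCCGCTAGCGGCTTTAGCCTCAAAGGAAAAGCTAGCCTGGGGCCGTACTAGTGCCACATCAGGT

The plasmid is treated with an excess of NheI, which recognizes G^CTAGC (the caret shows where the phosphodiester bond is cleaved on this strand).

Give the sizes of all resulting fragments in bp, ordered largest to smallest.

NheI sites (GCTAGC) start at positions 83, 153, 172, 199.
NheI cuts after the first base of each site, so after positions 83, 153, 172, 199.
Circular molecule, 4 cuts → 4 fragments:
  84–153 → 70 bp
  154–172 → 19 bp
  173–199 → 27 bp
  200–232 then 1–83 → 33 + 83 = 116 bp
Sorted largest to smallest: 116, 70, 27, 19 bp.

116, 70, 27, 19 bp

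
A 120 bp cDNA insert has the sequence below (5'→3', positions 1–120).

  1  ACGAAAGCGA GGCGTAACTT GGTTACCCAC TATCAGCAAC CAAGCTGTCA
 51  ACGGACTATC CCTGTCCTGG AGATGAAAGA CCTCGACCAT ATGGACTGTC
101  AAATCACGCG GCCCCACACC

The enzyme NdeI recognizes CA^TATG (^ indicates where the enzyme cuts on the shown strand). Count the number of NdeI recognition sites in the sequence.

CATATG occurs starting at position 88.
NdeI cuts at 1 site.

1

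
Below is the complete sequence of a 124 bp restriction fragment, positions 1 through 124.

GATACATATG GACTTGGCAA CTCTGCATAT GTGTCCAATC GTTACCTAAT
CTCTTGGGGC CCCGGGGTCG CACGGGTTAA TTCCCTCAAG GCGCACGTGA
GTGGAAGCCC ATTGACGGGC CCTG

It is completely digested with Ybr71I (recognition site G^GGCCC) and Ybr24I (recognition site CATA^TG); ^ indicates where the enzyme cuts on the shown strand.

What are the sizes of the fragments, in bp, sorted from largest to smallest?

60, 28, 21, 8, 7 bp

Ybr71I sites (GGGCCC) start at positions 57, 117.
Ybr71I cuts after the first base of each site, so after positions 57, 117.
Ybr24I sites (CATATG) start at positions 5, 26.
Ybr24I cuts after base 4 of each site, so after positions 8, 29.
Combined cut positions: 8, 29, 57, 117.
Linear molecule, 4 cuts → 5 fragments:
  1–8 → 8 bp
  9–29 → 21 bp
  30–57 → 28 bp
  58–117 → 60 bp
  118–124 → 7 bp
Sorted largest to smallest: 60, 28, 21, 8, 7 bp.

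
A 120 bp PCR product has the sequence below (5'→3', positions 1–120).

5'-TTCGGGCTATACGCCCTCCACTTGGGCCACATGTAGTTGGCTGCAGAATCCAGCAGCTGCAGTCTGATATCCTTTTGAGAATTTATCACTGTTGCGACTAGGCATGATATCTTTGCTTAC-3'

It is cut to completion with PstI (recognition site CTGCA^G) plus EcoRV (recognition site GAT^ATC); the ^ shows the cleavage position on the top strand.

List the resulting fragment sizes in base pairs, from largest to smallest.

PstI sites (CTGCAG) start at positions 41, 57.
PstI cuts after base 5 of each site (before the last base), so after positions 45, 61.
EcoRV sites (GATATC) start at positions 66, 106.
EcoRV cuts after base 3 of each site, so after positions 68, 108.
Combined cut positions: 45, 61, 68, 108.
Linear molecule, 4 cuts → 5 fragments:
  1–45 → 45 bp
  46–61 → 16 bp
  62–68 → 7 bp
  69–108 → 40 bp
  109–120 → 12 bp
Sorted largest to smallest: 45, 40, 16, 12, 7 bp.

45, 40, 16, 12, 7 bp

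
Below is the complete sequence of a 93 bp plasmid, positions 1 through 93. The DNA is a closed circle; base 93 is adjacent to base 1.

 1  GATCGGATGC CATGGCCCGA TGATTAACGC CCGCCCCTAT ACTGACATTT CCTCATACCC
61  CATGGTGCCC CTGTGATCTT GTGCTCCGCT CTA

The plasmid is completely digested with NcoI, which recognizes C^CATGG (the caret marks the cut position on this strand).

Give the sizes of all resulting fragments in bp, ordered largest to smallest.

50, 43 bp

NcoI sites (CCATGG) start at positions 10, 60.
NcoI cuts after the first base of each site, so after positions 10, 60.
Circular molecule, 2 cuts → 2 fragments:
  11–60 → 50 bp
  61–93 then 1–10 → 33 + 10 = 43 bp
Sorted largest to smallest: 50, 43 bp.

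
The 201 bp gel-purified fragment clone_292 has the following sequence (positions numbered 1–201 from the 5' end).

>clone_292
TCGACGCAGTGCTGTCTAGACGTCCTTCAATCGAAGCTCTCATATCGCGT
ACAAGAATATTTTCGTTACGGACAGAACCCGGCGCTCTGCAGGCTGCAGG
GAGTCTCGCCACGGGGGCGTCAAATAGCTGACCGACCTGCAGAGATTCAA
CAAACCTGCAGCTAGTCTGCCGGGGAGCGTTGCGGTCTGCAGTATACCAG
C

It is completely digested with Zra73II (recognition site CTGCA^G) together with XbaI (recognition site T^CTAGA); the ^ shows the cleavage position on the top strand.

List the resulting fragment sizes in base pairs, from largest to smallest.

76, 43, 31, 19, 15, 10, 7 bp

Zra73II sites (CTGCAG) start at positions 87, 94, 137, 156, 187.
Zra73II cuts after base 5 of each site (before the last base), so after positions 91, 98, 141, 160, 191.
The XbaI site (TCTAGA) starts at position 15.
XbaI cuts after the first base of each site, so after position 15.
Combined cut positions: 15, 91, 98, 141, 160, 191.
Linear molecule, 6 cuts → 7 fragments:
  1–15 → 15 bp
  16–91 → 76 bp
  92–98 → 7 bp
  99–141 → 43 bp
  142–160 → 19 bp
  161–191 → 31 bp
  192–201 → 10 bp
Sorted largest to smallest: 76, 43, 31, 19, 15, 10, 7 bp.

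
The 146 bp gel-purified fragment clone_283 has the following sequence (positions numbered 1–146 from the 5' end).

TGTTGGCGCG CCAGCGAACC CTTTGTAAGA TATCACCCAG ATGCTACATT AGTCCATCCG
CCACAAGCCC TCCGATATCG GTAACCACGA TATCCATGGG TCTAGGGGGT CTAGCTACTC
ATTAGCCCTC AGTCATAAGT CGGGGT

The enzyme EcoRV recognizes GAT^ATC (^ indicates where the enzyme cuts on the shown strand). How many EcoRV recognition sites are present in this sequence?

3

GATATC occurs starting at positions 29, 74, 89.
EcoRV cuts at 3 sites.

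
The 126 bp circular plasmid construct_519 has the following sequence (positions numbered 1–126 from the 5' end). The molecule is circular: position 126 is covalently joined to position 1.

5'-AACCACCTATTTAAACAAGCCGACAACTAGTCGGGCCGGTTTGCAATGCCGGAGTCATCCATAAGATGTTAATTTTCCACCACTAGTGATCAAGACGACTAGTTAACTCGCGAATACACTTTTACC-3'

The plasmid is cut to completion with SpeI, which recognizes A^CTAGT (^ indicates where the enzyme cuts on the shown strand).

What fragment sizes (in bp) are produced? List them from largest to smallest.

56, 54, 16 bp

SpeI sites (ACTAGT) start at positions 26, 82, 98.
SpeI cuts after the first base of each site, so after positions 26, 82, 98.
Circular molecule, 3 cuts → 3 fragments:
  27–82 → 56 bp
  83–98 → 16 bp
  99–126 then 1–26 → 28 + 26 = 54 bp
Sorted largest to smallest: 56, 54, 16 bp.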